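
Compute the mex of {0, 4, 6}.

1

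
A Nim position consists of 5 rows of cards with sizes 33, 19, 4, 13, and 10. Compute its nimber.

Nim-sum: 33 XOR 19 XOR 4 XOR 13 XOR 10 = 49.

49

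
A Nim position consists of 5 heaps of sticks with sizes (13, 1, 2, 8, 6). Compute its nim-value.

Nim-sum: 13 ^ 1 ^ 2 ^ 8 ^ 6 = 0.

0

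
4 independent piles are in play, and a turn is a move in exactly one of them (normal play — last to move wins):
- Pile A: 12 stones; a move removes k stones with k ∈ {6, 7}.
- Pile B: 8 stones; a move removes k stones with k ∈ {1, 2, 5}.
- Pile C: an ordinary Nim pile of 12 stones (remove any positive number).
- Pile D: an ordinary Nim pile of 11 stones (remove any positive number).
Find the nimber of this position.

Grundy values for pile A (subtraction set {6, 7}):
k:     0  1  2  3  4  5  6  7  8  9 10 11 12
g(k):  0  0  0  0  0  0  1  1  1  1  1  1  2
So g(12) = 2.
For pile B, compute g(0), g(1), … with moves {1, 2, 5}:
g(0) = mex{} = 0
g(1) = mex{0} = 1
g(2) = mex{0,1} = 2
g(3) = mex{1,2} = 0
g(4) = mex{0,2} = 1
g(5) = mex{0,1} = 2
g(6) = mex{1,2} = 0
g(7) = mex{0,2} = 1
g(8) = mex{0,1} = 2
So g(8) = 2.
Pile C is a plain Nim pile of size 12, so its Grundy value is 12.
Pile D is a plain Nim pile of size 11, so its Grundy value is 11.
By the Sprague-Grundy theorem, the Grundy value of a sum of independent games is the XOR of the component values.
Combined value = 2 ⊕ 2 ⊕ 12 ⊕ 11 = 7.

7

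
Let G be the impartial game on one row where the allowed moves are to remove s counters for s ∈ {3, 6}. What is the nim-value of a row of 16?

2

Compute g(0), g(1), … for moves {3, 6}:
k:     0  1  2  3  4  5  6  7  8  9 10 11 12 13 14 15 16
g(k):  0  0  0  1  1  1  2  2  2  0  0  0  1  1  1  2  2
So g(16) = 2.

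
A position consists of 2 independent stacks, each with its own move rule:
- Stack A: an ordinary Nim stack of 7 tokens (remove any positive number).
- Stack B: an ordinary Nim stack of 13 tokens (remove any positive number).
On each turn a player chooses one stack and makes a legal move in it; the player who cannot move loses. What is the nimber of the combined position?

Stack A is a plain Nim stack of size 7, so its Grundy value is 7.
Stack B is a plain Nim stack of size 13, so its Grundy value is 13.
The value of a disjunctive sum is the nim-sum of the parts.
Combined value = 7 ⊕ 13 = 10.

10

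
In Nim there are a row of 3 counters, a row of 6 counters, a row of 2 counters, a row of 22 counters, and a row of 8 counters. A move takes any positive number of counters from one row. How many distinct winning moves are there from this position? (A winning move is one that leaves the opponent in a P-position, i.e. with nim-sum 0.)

Bitwise XOR of the heap sizes:
  00011  (3)
  00110  (6)
  00010  (2)
  10110  (22)
  01000  (8)
  -----
  11001  (25)
The overall nim-sum is X = 25. A row of size p has a winning move iff p XOR X < p (reduce it to p XOR X).
  3: 3 XOR 25 = 26 ≥ 3 — no move.
  6: 6 XOR 25 = 31 ≥ 6 — no move.
  2: 2 XOR 25 = 27 ≥ 2 — no move.
  22: 22 XOR 25 = 15 < 22 — winning move (to 15).
  8: 8 XOR 25 = 17 ≥ 8 — no move.
That gives 1 winning move.

1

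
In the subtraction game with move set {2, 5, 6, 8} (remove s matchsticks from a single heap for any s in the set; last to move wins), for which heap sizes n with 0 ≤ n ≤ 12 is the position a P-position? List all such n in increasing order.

0, 1, 4, 11

Grundy values for subtraction set {2, 5, 6, 8}:
k:     0  1  2  3  4  5  6  7  8  9 10 11 12
g(k):  0  0  1  1  0  2  1  3  2  2  3  0  2
The P-positions (g = 0) in 0..12 are 0, 1, 4, 11.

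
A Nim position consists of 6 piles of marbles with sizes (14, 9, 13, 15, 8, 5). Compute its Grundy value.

Compute the nim-sum pairwise:
14 ⊕ 9 = 7
7 ⊕ 13 = 10
10 ⊕ 15 = 5
5 ⊕ 8 = 13
13 ⊕ 5 = 8

8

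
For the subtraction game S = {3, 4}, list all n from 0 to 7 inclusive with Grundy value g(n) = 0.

0, 1, 2, 7

Build the Grundy sequence with g(k) = mex{g(k−s) : s ∈ {3, 4}, s ≤ k}:
k:     0  1  2  3  4  5  6  7
g(k):  0  0  0  1  1  1  2  0
The P-positions (g = 0) in 0..7 are 0, 1, 2, 7.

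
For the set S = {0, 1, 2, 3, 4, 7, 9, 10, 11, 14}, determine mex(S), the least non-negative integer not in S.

5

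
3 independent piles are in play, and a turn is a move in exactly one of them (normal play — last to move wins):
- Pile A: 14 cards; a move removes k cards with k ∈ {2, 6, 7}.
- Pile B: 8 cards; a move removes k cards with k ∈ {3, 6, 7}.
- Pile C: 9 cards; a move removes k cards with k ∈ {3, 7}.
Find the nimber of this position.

3

Build the Grundy sequence for pile A with g(k) = mex{g(k−s) : s ∈ {2, 6, 7}, s ≤ k}:
k:     0  1  2  3  4  5  6  7  8  9 10 11 12 13 14
g(k):  0  0  1  1  0  0  1  1  2  0  3  1  2  0  0
So g(14) = 0.
Build the Grundy sequence for pile B with g(k) = mex{g(k−s) : s ∈ {3, 6, 7}, s ≤ k}:
g(0) = mex{} = 0
g(1) = mex{} = 0
g(2) = mex{} = 0
g(3) = mex{0} = 1
g(4) = mex{0} = 1
g(5) = mex{0} = 1
g(6) = mex{0,1} = 2
g(7) = mex{0,1} = 2
g(8) = mex{0,1} = 2
So g(8) = 2.
Build the Grundy sequence for pile C with g(k) = mex{g(k−s) : s ∈ {3, 7}, s ≤ k}:
k:     0  1  2  3  4  5  6  7  8  9
g(k):  0  0  0  1  1  1  0  2  2  1
So g(9) = 1.
The value of a disjunctive sum is the nim-sum of the parts.
Combined value = 0 XOR 2 XOR 1 = 3.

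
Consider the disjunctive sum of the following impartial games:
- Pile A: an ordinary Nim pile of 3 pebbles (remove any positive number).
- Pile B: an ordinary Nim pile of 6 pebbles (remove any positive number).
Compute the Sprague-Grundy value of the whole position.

5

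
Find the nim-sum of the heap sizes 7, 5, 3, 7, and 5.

3

Write each in binary and XOR column by column:
  111  (7)
  101  (5)
  011  (3)
  111  (7)
  101  (5)
  ---
  011  (3)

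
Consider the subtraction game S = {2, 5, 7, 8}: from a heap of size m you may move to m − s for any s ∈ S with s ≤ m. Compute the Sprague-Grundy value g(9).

2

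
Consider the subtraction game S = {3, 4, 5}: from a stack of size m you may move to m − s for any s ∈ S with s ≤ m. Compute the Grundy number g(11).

Build the Grundy sequence with g(k) = mex{g(k−s) : s ∈ {3, 4, 5}, s ≤ k}:
g(0) = mex{} = 0
g(1) = mex{} = 0
g(2) = mex{} = 0
g(3) = mex{0} = 1
g(4) = mex{0} = 1
g(5) = mex{0} = 1
g(6) = mex{0,1} = 2
g(7) = mex{0,1} = 2
g(8) = mex{1} = 0
g(9) = mex{1,2} = 0
g(10) = mex{1,2} = 0
g(11) = mex{0,2} = 1
So g(11) = 1.

1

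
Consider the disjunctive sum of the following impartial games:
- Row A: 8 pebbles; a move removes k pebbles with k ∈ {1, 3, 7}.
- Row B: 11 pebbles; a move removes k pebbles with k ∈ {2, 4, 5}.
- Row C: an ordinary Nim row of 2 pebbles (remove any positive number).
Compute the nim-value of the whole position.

Build the Grundy sequence for row A with g(k) = mex{g(k−s) : s ∈ {1, 3, 7}, s ≤ k}:
k:     0  1  2  3  4  5  6  7  8
g(k):  0  1  0  1  0  1  0  1  0
So g(8) = 0.
Grundy values for row B (subtraction set {2, 4, 5}):
g(0) = mex{} = 0
g(1) = mex{} = 0
g(2) = mex{0} = 1
g(3) = mex{0} = 1
g(4) = mex{0,1} = 2
g(5) = mex{0,1} = 2
g(6) = mex{0,1,2} = 3
g(7) = mex{1,2} = 0
g(8) = mex{1,2,3} = 0
g(9) = mex{0,2} = 1
g(10) = mex{0,2,3} = 1
g(11) = mex{0,1,3} = 2
So g(11) = 2.
Row C is a plain Nim row of size 2, so its Grundy value is 2.
By the Sprague-Grundy theorem, the Grundy value of a sum of independent games is the XOR of the component values.
Combined value = 0 XOR 2 XOR 2 = 0.

0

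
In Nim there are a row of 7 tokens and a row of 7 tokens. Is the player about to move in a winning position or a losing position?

Losing position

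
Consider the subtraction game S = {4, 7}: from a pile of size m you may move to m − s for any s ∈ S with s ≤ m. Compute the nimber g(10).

Compute g(0), g(1), … for moves {4, 7}:
g(0) = mex{} = 0
g(1) = mex{} = 0
g(2) = mex{} = 0
g(3) = mex{} = 0
g(4) = mex{0} = 1
g(5) = mex{0} = 1
g(6) = mex{0} = 1
g(7) = mex{0} = 1
g(8) = mex{0,1} = 2
g(9) = mex{0,1} = 2
g(10) = mex{0,1} = 2
So g(10) = 2.

2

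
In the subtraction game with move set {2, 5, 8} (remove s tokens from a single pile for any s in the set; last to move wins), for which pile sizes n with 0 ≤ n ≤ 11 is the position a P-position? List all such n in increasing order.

0, 1, 4, 7, 10, 11

Grundy values for subtraction set {2, 5, 8}:
k:     0  1  2  3  4  5  6  7  8  9 10 11
g(k):  0  0  1  1  0  2  1  0  2  1  0  0
The P-positions (g = 0) in 0..11 are 0, 1, 4, 7, 10, 11.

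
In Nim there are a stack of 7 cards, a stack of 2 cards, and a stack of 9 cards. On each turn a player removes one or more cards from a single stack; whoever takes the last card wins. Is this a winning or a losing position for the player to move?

Compute the nim-sum pairwise:
7 ^ 2 = 5
5 ^ 9 = 12
The nim-sum is 12 ≠ 0, so this is an N-position: the player to move can win.

Winning position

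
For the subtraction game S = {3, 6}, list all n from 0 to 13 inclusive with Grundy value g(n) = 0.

0, 1, 2, 9, 10, 11

Compute g(0), g(1), … for moves {3, 6}:
g(0) = mex{} = 0
g(1) = mex{} = 0
g(2) = mex{} = 0
g(3) = mex{0} = 1
g(4) = mex{0} = 1
g(5) = mex{0} = 1
g(6) = mex{0,1} = 2
g(7) = mex{0,1} = 2
g(8) = mex{0,1} = 2
g(9) = mex{1,2} = 0
g(10) = mex{1,2} = 0
g(11) = mex{1,2} = 0
g(12) = mex{0,2} = 1
g(13) = mex{0,2} = 1
The P-positions (g = 0) in 0..13 are 0, 1, 2, 9, 10, 11.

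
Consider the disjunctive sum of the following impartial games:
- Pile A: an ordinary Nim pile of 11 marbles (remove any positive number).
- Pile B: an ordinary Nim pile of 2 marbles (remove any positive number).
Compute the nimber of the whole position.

9

Pile A is a plain Nim pile of size 11, so its Grundy value is 11.
Pile B is a plain Nim pile of size 2, so its Grundy value is 2.
The value of a disjunctive sum is the nim-sum of the parts.
Combined value = 11 XOR 2 = 9.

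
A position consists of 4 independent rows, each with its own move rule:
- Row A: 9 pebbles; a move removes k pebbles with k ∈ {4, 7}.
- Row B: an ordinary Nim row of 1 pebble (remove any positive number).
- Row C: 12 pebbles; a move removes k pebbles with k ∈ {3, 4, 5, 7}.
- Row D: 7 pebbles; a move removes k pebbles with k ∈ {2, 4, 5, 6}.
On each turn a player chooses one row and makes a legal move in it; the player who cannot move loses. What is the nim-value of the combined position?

0

Build the Grundy sequence for row A with g(k) = mex{g(k−s) : s ∈ {4, 7}, s ≤ k}:
k:     0  1  2  3  4  5  6  7  8  9
g(k):  0  0  0  0  1  1  1  1  2  2
So g(9) = 2.
Row B is a plain Nim row of size 1, so its Grundy value is 1.
For row C, compute g(0), g(1), … with moves {3, 4, 5, 7}:
k:     0  1  2  3  4  5  6  7  8  9 10 11 12
g(k):  0  0  0  1  1  1  2  2  2  3  0  0  0
So g(12) = 0.
Grundy values for row D (subtraction set {2, 4, 5, 6}):
g(0) = mex{} = 0
g(1) = mex{} = 0
g(2) = mex{0} = 1
g(3) = mex{0} = 1
g(4) = mex{0,1} = 2
g(5) = mex{0,1} = 2
g(6) = mex{0,1,2} = 3
g(7) = mex{0,1,2} = 3
So g(7) = 3.
The value of a disjunctive sum is the nim-sum of the parts.
Combined value = 2 XOR 1 XOR 0 XOR 3 = 0.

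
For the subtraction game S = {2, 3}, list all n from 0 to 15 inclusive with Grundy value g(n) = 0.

0, 1, 5, 6, 10, 11, 15

Grundy values for subtraction set {2, 3}:
k:     0  1  2  3  4  5  6  7  8  9 10 11 12 13 14 15
g(k):  0  0  1  1  2  0  0  1  1  2  0  0  1  1  2  0
The P-positions (g = 0) in 0..15 are 0, 1, 5, 6, 10, 11, 15.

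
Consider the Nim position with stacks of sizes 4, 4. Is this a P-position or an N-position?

Nim-sum: 4 ⊕ 4 = 0.
The nim-sum is 0, so this is a P-position: the player to move is in a losing position under optimal play.

P-position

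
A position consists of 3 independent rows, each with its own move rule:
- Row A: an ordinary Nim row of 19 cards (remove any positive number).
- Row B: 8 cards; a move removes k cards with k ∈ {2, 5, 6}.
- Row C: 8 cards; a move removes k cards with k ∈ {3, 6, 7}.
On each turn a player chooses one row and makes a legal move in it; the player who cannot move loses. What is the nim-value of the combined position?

17

Row A is a plain Nim row of size 19, so its Grundy value is 19.
Grundy values for row B (subtraction set {2, 5, 6}):
g(0) = mex{} = 0
g(1) = mex{} = 0
g(2) = mex{0} = 1
g(3) = mex{0} = 1
g(4) = mex{1} = 0
g(5) = mex{0,1} = 2
g(6) = mex{0} = 1
g(7) = mex{0,1,2} = 3
g(8) = mex{1} = 0
So g(8) = 0.
Grundy values for row C (subtraction set {3, 6, 7}):
g(0) = mex{} = 0
g(1) = mex{} = 0
g(2) = mex{} = 0
g(3) = mex{0} = 1
g(4) = mex{0} = 1
g(5) = mex{0} = 1
g(6) = mex{0,1} = 2
g(7) = mex{0,1} = 2
g(8) = mex{0,1} = 2
So g(8) = 2.
The value of a disjunctive sum is the nim-sum of the parts.
Combined value = 19 ⊕ 0 ⊕ 2 = 17.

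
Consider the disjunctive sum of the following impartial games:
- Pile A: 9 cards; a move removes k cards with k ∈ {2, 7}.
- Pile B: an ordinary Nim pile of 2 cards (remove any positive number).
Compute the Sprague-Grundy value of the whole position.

2

Build the Grundy sequence for pile A with g(k) = mex{g(k−s) : s ∈ {2, 7}, s ≤ k}:
k:     0  1  2  3  4  5  6  7  8  9
g(k):  0  0  1  1  0  0  1  1  2  0
So g(9) = 0.
Pile B is a plain Nim pile of size 2, so its Grundy value is 2.
By the Sprague-Grundy theorem, the Grundy value of a sum of independent games is the XOR of the component values.
Combined value = 0 ⊕ 2 = 2.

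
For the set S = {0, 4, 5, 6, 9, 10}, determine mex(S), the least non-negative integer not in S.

1

0 is in the set but 1 is not, so the mex is 1.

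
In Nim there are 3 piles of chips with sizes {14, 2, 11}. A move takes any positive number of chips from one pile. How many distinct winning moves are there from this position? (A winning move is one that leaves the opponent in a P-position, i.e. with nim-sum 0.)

Write each in binary and XOR column by column:
  1110  (14)
  0010  (2)
  1011  (11)
  ----
  0111  (7)
The overall nim-sum is X = 7. A pile of size p has a winning move iff p XOR X < p (reduce it to p XOR X).
  14: 14 XOR 7 = 9 < 14 — winning move (to 9).
  2: 2 XOR 7 = 5 ≥ 2 — no move.
  11: 11 XOR 7 = 12 ≥ 11 — no move.
That gives 1 winning move.

1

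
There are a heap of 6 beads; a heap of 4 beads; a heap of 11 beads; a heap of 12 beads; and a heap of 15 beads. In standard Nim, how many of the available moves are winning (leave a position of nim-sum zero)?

3

Nim-sum: 6 ⊕ 4 ⊕ 11 ⊕ 12 ⊕ 15 = 10.
The overall nim-sum is X = 10. A heap of size p has a winning move iff p XOR X < p (reduce it to p XOR X).
  6: 6 XOR 10 = 12 ≥ 6 — no move.
  4: 4 XOR 10 = 14 ≥ 4 — no move.
  11: 11 XOR 10 = 1 < 11 — winning move (to 1).
  12: 12 XOR 10 = 6 < 12 — winning move (to 6).
  15: 15 XOR 10 = 5 < 15 — winning move (to 5).
That gives 3 winning moves.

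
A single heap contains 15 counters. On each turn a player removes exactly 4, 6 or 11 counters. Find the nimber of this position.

0

Grundy values for subtraction set {4, 6, 11}:
k:     0  1  2  3  4  5  6  7  8  9 10 11 12 13 14 15
g(k):  0  0  0  0  1  1  1  1  2  2  0  2  3  3  1  0
So g(15) = 0.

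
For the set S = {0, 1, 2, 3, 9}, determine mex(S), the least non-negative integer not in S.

The values 0, 1, 2, 3 are all present; 4 is the first non-negative integer missing from the set.

4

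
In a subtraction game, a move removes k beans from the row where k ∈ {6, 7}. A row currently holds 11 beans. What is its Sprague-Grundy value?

Build the Grundy sequence with g(k) = mex{g(k−s) : s ∈ {6, 7}, s ≤ k}:
k:     0  1  2  3  4  5  6  7  8  9 10 11
g(k):  0  0  0  0  0  0  1  1  1  1  1  1
So g(11) = 1.

1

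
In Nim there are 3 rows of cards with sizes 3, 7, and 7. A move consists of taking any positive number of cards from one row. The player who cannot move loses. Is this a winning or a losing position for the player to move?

Winning position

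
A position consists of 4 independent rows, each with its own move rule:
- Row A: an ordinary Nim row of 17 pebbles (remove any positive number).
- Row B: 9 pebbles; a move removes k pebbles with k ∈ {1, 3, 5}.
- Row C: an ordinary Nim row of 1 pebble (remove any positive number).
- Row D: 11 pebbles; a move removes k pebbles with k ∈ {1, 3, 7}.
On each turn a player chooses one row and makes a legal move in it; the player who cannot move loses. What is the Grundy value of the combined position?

16

Row A is a plain Nim row of size 17, so its Grundy value is 17.
Build the Grundy sequence for row B with g(k) = mex{g(k−s) : s ∈ {1, 3, 5}, s ≤ k}:
k:     0  1  2  3  4  5  6  7  8  9
g(k):  0  1  0  1  0  1  0  1  0  1
So g(9) = 1.
Row C is a plain Nim row of size 1, so its Grundy value is 1.
Build the Grundy sequence for row D with g(k) = mex{g(k−s) : s ∈ {1, 3, 7}, s ≤ k}:
k:     0  1  2  3  4  5  6  7  8  9 10 11
g(k):  0  1  0  1  0  1  0  1  0  1  0  1
So g(11) = 1.
By the Sprague-Grundy theorem, the Grundy value of a sum of independent games is the XOR of the component values.
Combined value = 17 ⊕ 1 ⊕ 1 ⊕ 1 = 16.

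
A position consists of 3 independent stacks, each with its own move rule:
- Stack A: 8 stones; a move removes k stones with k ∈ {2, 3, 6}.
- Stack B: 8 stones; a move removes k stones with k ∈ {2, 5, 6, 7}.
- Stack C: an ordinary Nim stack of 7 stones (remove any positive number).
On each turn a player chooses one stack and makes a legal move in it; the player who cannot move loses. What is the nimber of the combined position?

7

Grundy values for stack A (subtraction set {2, 3, 6}):
k:     0  1  2  3  4  5  6  7  8
g(k):  0  0  1  1  2  0  3  1  2
So g(8) = 2.
For stack B, compute g(0), g(1), … with moves {2, 5, 6, 7}:
k:     0  1  2  3  4  5  6  7  8
g(k):  0  0  1  1  0  2  1  3  2
So g(8) = 2.
Stack C is a plain Nim stack of size 7, so its Grundy value is 7.
The value of a disjunctive sum is the nim-sum of the parts.
Combined value = 2 XOR 2 XOR 7 = 7.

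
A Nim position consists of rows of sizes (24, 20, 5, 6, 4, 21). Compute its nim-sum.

Compute the nim-sum pairwise:
24 ⊕ 20 = 12
12 ⊕ 5 = 9
9 ⊕ 6 = 15
15 ⊕ 4 = 11
11 ⊕ 21 = 30

30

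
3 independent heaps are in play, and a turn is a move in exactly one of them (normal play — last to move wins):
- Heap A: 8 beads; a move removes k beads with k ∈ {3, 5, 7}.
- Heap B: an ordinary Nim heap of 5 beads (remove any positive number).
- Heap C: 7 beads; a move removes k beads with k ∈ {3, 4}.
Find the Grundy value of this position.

Grundy values for heap A (subtraction set {3, 5, 7}):
g(0) = mex{} = 0
g(1) = mex{} = 0
g(2) = mex{} = 0
g(3) = mex{0} = 1
g(4) = mex{0} = 1
g(5) = mex{0} = 1
g(6) = mex{0,1} = 2
g(7) = mex{0,1} = 2
g(8) = mex{0,1} = 2
So g(8) = 2.
Heap B is a plain Nim heap of size 5, so its Grundy value is 5.
Grundy values for heap C (subtraction set {3, 4}):
k:     0  1  2  3  4  5  6  7
g(k):  0  0  0  1  1  1  2  0
So g(7) = 0.
By the Sprague-Grundy theorem, the Grundy value of a sum of independent games is the XOR of the component values.
Combined value = 2 XOR 5 XOR 0 = 7.

7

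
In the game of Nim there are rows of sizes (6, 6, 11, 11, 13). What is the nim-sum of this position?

13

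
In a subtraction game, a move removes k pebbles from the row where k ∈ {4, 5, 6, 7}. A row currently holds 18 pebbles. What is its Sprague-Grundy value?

1

Compute g(0), g(1), … for moves {4, 5, 6, 7}:
k:     0  1  2  3  4  5  6  7  8  9 10 11 12 13 14 15 16 17 18
g(k):  0  0  0  0  1  1  1  1  2  2  2  0  0  0  0  1  1  1  1
So g(18) = 1.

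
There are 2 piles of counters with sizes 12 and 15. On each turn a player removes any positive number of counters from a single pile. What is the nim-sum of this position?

3

In binary:
  1100  (12)
  1111  (15)
  ----
  0011  (3)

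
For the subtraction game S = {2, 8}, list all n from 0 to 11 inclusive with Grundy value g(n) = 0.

0, 1, 4, 5, 10, 11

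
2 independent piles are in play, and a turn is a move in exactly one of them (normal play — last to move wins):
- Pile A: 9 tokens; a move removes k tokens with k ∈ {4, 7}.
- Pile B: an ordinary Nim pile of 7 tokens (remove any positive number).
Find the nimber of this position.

Build the Grundy sequence for pile A with g(k) = mex{g(k−s) : s ∈ {4, 7}, s ≤ k}:
k:     0  1  2  3  4  5  6  7  8  9
g(k):  0  0  0  0  1  1  1  1  2  2
So g(9) = 2.
Pile B is a plain Nim pile of size 7, so its Grundy value is 7.
By the Sprague-Grundy theorem, the Grundy value of a sum of independent games is the XOR of the component values.
Combined value = 2 ⊕ 7 = 5.

5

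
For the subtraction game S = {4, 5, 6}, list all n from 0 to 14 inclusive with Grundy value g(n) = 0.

Build the Grundy sequence with g(k) = mex{g(k−s) : s ∈ {4, 5, 6}, s ≤ k}:
g(0) = mex{} = 0
g(1) = mex{} = 0
g(2) = mex{} = 0
g(3) = mex{} = 0
g(4) = mex{0} = 1
g(5) = mex{0} = 1
g(6) = mex{0} = 1
g(7) = mex{0} = 1
g(8) = mex{0,1} = 2
g(9) = mex{0,1} = 2
g(10) = mex{1} = 0
g(11) = mex{1} = 0
g(12) = mex{1,2} = 0
g(13) = mex{1,2} = 0
g(14) = mex{0,2} = 1
The P-positions (g = 0) in 0..14 are 0, 1, 2, 3, 10, 11, 12, 13.

0, 1, 2, 3, 10, 11, 12, 13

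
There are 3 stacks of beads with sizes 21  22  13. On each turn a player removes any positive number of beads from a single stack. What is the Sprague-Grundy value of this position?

14

Compute the nim-sum pairwise:
21 ⊕ 22 = 3
3 ⊕ 13 = 14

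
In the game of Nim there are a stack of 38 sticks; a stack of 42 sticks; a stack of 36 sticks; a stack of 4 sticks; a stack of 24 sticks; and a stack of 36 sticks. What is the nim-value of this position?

16

Write each in binary and XOR column by column:
  100110  (38)
  101010  (42)
  100100  (36)
  000100  (4)
  011000  (24)
  100100  (36)
  ------
  010000  (16)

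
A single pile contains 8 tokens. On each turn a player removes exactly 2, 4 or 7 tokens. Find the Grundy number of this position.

Build the Grundy sequence with g(k) = mex{g(k−s) : s ∈ {2, 4, 7}, s ≤ k}:
k:     0  1  2  3  4  5  6  7  8
g(k):  0  0  1  1  2  2  0  3  1
So g(8) = 1.

1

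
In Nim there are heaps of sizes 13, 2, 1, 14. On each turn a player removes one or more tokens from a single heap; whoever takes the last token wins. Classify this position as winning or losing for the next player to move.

Losing position

Write each in binary and XOR column by column:
  1101  (13)
  0010  (2)
  0001  (1)
  1110  (14)
  ----
  0000  (0)
The nim-sum is 0, so this is a P-position: the player to move is in a losing position under optimal play.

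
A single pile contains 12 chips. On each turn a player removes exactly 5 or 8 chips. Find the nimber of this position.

Compute g(0), g(1), … for moves {5, 8}:
k:     0  1  2  3  4  5  6  7  8  9 10 11 12
g(k):  0  0  0  0  0  1  1  1  1  1  2  2  2
So g(12) = 2.

2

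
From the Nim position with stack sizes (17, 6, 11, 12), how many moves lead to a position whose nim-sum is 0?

Nim-sum: 17 ^ 6 ^ 11 ^ 12 = 16.
The overall nim-sum is X = 16. A stack of size p has a winning move iff p XOR X < p (reduce it to p XOR X).
  17: 17 XOR 16 = 1 < 17 — winning move (to 1).
  6: 6 XOR 16 = 22 ≥ 6 — no move.
  11: 11 XOR 16 = 27 ≥ 11 — no move.
  12: 12 XOR 16 = 28 ≥ 12 — no move.
That gives 1 winning move.

1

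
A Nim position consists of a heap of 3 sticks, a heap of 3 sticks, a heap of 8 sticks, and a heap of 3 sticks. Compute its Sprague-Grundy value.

11

Compute the nim-sum pairwise:
3 ^ 3 = 0
0 ^ 8 = 8
8 ^ 3 = 11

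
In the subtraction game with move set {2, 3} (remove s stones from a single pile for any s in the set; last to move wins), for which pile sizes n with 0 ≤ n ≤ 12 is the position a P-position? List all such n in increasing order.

Compute g(0), g(1), … for moves {2, 3}:
g(0) = mex{} = 0
g(1) = mex{} = 0
g(2) = mex{0} = 1
g(3) = mex{0} = 1
g(4) = mex{0,1} = 2
g(5) = mex{1} = 0
g(6) = mex{1,2} = 0
g(7) = mex{0,2} = 1
g(8) = mex{0} = 1
g(9) = mex{0,1} = 2
g(10) = mex{1} = 0
g(11) = mex{1,2} = 0
g(12) = mex{0,2} = 1
The P-positions (g = 0) in 0..12 are 0, 1, 5, 6, 10, 11.

0, 1, 5, 6, 10, 11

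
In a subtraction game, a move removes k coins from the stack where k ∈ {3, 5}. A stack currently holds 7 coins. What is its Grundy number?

Build the Grundy sequence with g(k) = mex{g(k−s) : s ∈ {3, 5}, s ≤ k}:
g(0) = mex{} = 0
g(1) = mex{} = 0
g(2) = mex{} = 0
g(3) = mex{0} = 1
g(4) = mex{0} = 1
g(5) = mex{0} = 1
g(6) = mex{0,1} = 2
g(7) = mex{0,1} = 2
So g(7) = 2.

2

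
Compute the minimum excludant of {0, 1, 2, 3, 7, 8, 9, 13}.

The values 0, 1, 2, 3 are all present; 4 is the first non-negative integer missing from the set.

4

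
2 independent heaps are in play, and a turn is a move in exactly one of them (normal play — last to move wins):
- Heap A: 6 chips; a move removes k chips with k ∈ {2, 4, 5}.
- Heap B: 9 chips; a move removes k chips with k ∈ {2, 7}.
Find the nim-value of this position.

3

Build the Grundy sequence for heap A with g(k) = mex{g(k−s) : s ∈ {2, 4, 5}, s ≤ k}:
k:     0  1  2  3  4  5  6
g(k):  0  0  1  1  2  2  3
So g(6) = 3.
Build the Grundy sequence for heap B with g(k) = mex{g(k−s) : s ∈ {2, 7}, s ≤ k}:
k:     0  1  2  3  4  5  6  7  8  9
g(k):  0  0  1  1  0  0  1  1  2  0
So g(9) = 0.
The value of a disjunctive sum is the nim-sum of the parts.
Combined value = 3 XOR 0 = 3.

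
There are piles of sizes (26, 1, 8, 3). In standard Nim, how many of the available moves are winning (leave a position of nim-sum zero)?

1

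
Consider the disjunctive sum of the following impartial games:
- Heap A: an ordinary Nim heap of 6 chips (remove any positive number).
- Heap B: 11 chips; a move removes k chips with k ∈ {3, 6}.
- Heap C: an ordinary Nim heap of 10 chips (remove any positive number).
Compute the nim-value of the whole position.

12

Heap A is a plain Nim heap of size 6, so its Grundy value is 6.
For heap B, compute g(0), g(1), … with moves {3, 6}:
k:     0  1  2  3  4  5  6  7  8  9 10 11
g(k):  0  0  0  1  1  1  2  2  2  0  0  0
So g(11) = 0.
Heap C is a plain Nim heap of size 10, so its Grundy value is 10.
The value of a disjunctive sum is the nim-sum of the parts.
Combined value = 6 XOR 0 XOR 10 = 12.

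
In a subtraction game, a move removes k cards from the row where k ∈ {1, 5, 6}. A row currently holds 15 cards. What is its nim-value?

Build the Grundy sequence with g(k) = mex{g(k−s) : s ∈ {1, 5, 6}, s ≤ k}:
k:     0  1  2  3  4  5  6  7  8  9 10 11 12 13 14 15
g(k):  0  1  0  1  0  1  2  3  2  3  2  0  1  0  1  0
So g(15) = 0.

0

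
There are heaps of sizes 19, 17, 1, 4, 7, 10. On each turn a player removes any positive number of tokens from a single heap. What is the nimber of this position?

10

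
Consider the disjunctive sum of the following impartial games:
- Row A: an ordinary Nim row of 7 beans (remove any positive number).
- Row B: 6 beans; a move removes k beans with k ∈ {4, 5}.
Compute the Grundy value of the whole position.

6

Row A is a plain Nim row of size 7, so its Grundy value is 7.
Build the Grundy sequence for row B with g(k) = mex{g(k−s) : s ∈ {4, 5}, s ≤ k}:
g(0) = mex{} = 0
g(1) = mex{} = 0
g(2) = mex{} = 0
g(3) = mex{} = 0
g(4) = mex{0} = 1
g(5) = mex{0} = 1
g(6) = mex{0} = 1
So g(6) = 1.
By the Sprague-Grundy theorem, the Grundy value of a sum of independent games is the XOR of the component values.
Combined value = 7 ⊕ 1 = 6.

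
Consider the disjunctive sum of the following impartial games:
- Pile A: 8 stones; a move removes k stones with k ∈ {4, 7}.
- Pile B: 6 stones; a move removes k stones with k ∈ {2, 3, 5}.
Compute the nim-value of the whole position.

For pile A, compute g(0), g(1), … with moves {4, 7}:
k:     0  1  2  3  4  5  6  7  8
g(k):  0  0  0  0  1  1  1  1  2
So g(8) = 2.
Build the Grundy sequence for pile B with g(k) = mex{g(k−s) : s ∈ {2, 3, 5}, s ≤ k}:
g(0) = mex{} = 0
g(1) = mex{} = 0
g(2) = mex{0} = 1
g(3) = mex{0} = 1
g(4) = mex{0,1} = 2
g(5) = mex{0,1} = 2
g(6) = mex{0,1,2} = 3
So g(6) = 3.
By the Sprague-Grundy theorem, the Grundy value of a sum of independent games is the XOR of the component values.
Combined value = 2 XOR 3 = 1.

1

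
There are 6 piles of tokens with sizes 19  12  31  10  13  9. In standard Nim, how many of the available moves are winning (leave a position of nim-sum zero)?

Compute the nim-sum pairwise:
19 XOR 12 = 31
31 XOR 31 = 0
0 XOR 10 = 10
10 XOR 13 = 7
7 XOR 9 = 14
The overall nim-sum is X = 14. A pile of size p has a winning move iff p XOR X < p (reduce it to p XOR X).
  19: 19 XOR 14 = 29 ≥ 19 — no move.
  12: 12 XOR 14 = 2 < 12 — winning move (to 2).
  31: 31 XOR 14 = 17 < 31 — winning move (to 17).
  10: 10 XOR 14 = 4 < 10 — winning move (to 4).
  13: 13 XOR 14 = 3 < 13 — winning move (to 3).
  9: 9 XOR 14 = 7 < 9 — winning move (to 7).
That gives 5 winning moves.

5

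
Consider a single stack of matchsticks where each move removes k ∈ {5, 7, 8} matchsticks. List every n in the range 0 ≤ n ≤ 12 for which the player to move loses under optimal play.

0, 1, 2, 3, 4

Build the Grundy sequence with g(k) = mex{g(k−s) : s ∈ {5, 7, 8}, s ≤ k}:
k:     0  1  2  3  4  5  6  7  8  9 10 11 12
g(k):  0  0  0  0  0  1  1  1  1  1  2  2  2
The P-positions (g = 0) in 0..12 are 0, 1, 2, 3, 4.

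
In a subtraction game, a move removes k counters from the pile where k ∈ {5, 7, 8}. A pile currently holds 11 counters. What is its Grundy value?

Grundy values for subtraction set {5, 7, 8}:
g(0) = mex{} = 0
g(1) = mex{} = 0
g(2) = mex{} = 0
g(3) = mex{} = 0
g(4) = mex{} = 0
g(5) = mex{0} = 1
g(6) = mex{0} = 1
g(7) = mex{0} = 1
g(8) = mex{0} = 1
g(9) = mex{0} = 1
g(10) = mex{0,1} = 2
g(11) = mex{0,1} = 2
So g(11) = 2.

2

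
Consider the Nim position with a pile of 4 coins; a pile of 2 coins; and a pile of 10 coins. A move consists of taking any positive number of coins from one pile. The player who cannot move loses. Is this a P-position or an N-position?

Nim-sum: 4 XOR 2 XOR 10 = 12.
The nim-sum is 12 ≠ 0, so this is an N-position: the player to move can win.

N-position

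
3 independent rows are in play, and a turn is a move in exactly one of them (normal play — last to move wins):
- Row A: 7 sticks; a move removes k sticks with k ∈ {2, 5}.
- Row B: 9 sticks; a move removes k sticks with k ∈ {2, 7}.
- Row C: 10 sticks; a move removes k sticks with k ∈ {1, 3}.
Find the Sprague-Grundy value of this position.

Build the Grundy sequence for row A with g(k) = mex{g(k−s) : s ∈ {2, 5}, s ≤ k}:
g(0) = mex{} = 0
g(1) = mex{} = 0
g(2) = mex{0} = 1
g(3) = mex{0} = 1
g(4) = mex{1} = 0
g(5) = mex{0,1} = 2
g(6) = mex{0} = 1
g(7) = mex{1,2} = 0
So g(7) = 0.
For row B, compute g(0), g(1), … with moves {2, 7}:
g(0) = mex{} = 0
g(1) = mex{} = 0
g(2) = mex{0} = 1
g(3) = mex{0} = 1
g(4) = mex{1} = 0
g(5) = mex{1} = 0
g(6) = mex{0} = 1
g(7) = mex{0} = 1
g(8) = mex{0,1} = 2
g(9) = mex{1} = 0
So g(9) = 0.
Grundy values for row C (subtraction set {1, 3}):
k:     0  1  2  3  4  5  6  7  8  9 10
g(k):  0  1  0  1  0  1  0  1  0  1  0
So g(10) = 0.
By the Sprague-Grundy theorem, the Grundy value of a sum of independent games is the XOR of the component values.
Combined value = 0 ⊕ 0 ⊕ 0 = 0.

0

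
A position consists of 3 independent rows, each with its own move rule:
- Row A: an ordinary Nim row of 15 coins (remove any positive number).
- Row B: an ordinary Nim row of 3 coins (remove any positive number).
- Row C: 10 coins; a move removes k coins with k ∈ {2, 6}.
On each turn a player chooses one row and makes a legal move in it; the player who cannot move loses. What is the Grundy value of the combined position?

Row A is a plain Nim row of size 15, so its Grundy value is 15.
Row B is a plain Nim row of size 3, so its Grundy value is 3.
Build the Grundy sequence for row C with g(k) = mex{g(k−s) : s ∈ {2, 6}, s ≤ k}:
k:     0  1  2  3  4  5  6  7  8  9 10
g(k):  0  0  1  1  0  0  1  1  0  0  1
So g(10) = 1.
The value of a disjunctive sum is the nim-sum of the parts.
Combined value = 15 ⊕ 3 ⊕ 1 = 13.

13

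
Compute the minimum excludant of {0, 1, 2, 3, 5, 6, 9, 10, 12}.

4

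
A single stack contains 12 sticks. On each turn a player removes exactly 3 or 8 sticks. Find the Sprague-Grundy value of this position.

0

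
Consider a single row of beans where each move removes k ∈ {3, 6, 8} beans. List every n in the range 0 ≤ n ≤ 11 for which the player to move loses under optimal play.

0, 1, 2, 11

Grundy values for subtraction set {3, 6, 8}:
g(0) = mex{} = 0
g(1) = mex{} = 0
g(2) = mex{} = 0
g(3) = mex{0} = 1
g(4) = mex{0} = 1
g(5) = mex{0} = 1
g(6) = mex{0,1} = 2
g(7) = mex{0,1} = 2
g(8) = mex{0,1} = 2
g(9) = mex{0,1,2} = 3
g(10) = mex{0,1,2} = 3
g(11) = mex{1,2} = 0
The P-positions (g = 0) in 0..11 are 0, 1, 2, 11.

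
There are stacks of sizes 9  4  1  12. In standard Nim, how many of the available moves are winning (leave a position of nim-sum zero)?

Bitwise XOR of the heap sizes:
  1001  (9)
  0100  (4)
  0001  (1)
  1100  (12)
  ----
  0000  (0)
The nim-sum is already 0, so every move leaves a nonzero nim-sum — there are no winning moves.

0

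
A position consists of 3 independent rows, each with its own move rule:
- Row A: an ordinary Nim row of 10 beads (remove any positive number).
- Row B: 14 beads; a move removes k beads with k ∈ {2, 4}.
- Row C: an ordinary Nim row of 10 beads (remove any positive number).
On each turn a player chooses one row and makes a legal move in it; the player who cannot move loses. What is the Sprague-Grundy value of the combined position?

1

Row A is a plain Nim row of size 10, so its Grundy value is 10.
Grundy values for row B (subtraction set {2, 4}):
g(0) = mex{} = 0
g(1) = mex{} = 0
g(2) = mex{0} = 1
g(3) = mex{0} = 1
g(4) = mex{0,1} = 2
g(5) = mex{0,1} = 2
g(6) = mex{1,2} = 0
g(7) = mex{1,2} = 0
g(8) = mex{0,2} = 1
g(9) = mex{0,2} = 1
g(10) = mex{0,1} = 2
g(11) = mex{0,1} = 2
g(12) = mex{1,2} = 0
g(13) = mex{1,2} = 0
g(14) = mex{0,2} = 1
So g(14) = 1.
Row C is a plain Nim row of size 10, so its Grundy value is 10.
By the Sprague-Grundy theorem, the Grundy value of a sum of independent games is the XOR of the component values.
Combined value = 10 ⊕ 1 ⊕ 10 = 1.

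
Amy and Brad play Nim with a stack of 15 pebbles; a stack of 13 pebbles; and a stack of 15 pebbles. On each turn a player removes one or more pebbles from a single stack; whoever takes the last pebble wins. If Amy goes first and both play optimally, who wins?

Write each in binary and XOR column by column:
  1111  (15)
  1101  (13)
  1111  (15)
  ----
  1101  (13)
The nim-sum is 13 ≠ 0, so this is an N-position: the player to move can win; Amy has a winning move.

Amy wins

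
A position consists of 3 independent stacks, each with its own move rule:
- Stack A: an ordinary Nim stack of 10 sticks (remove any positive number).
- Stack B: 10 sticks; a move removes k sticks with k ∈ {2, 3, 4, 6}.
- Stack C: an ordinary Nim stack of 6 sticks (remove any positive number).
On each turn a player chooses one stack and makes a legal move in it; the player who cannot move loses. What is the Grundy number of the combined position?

13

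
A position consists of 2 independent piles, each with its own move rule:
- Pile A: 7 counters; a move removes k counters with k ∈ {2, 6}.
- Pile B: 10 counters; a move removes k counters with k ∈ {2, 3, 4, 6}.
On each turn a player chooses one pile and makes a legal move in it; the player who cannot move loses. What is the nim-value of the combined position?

0

For pile A, compute g(0), g(1), … with moves {2, 6}:
g(0) = mex{} = 0
g(1) = mex{} = 0
g(2) = mex{0} = 1
g(3) = mex{0} = 1
g(4) = mex{1} = 0
g(5) = mex{1} = 0
g(6) = mex{0} = 1
g(7) = mex{0} = 1
So g(7) = 1.
For pile B, compute g(0), g(1), … with moves {2, 3, 4, 6}:
k:     0  1  2  3  4  5  6  7  8  9 10
g(k):  0  0  1  1  2  2  3  3  0  0  1
So g(10) = 1.
The value of a disjunctive sum is the nim-sum of the parts.
Combined value = 1 ⊕ 1 = 0.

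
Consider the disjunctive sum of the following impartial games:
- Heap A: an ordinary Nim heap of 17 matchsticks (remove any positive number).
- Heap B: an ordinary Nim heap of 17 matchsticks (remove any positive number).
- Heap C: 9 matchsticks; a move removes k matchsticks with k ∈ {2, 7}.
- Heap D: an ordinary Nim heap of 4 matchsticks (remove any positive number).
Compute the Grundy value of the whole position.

4

Heap A is a plain Nim heap of size 17, so its Grundy value is 17.
Heap B is a plain Nim heap of size 17, so its Grundy value is 17.
Grundy values for heap C (subtraction set {2, 7}):
g(0) = mex{} = 0
g(1) = mex{} = 0
g(2) = mex{0} = 1
g(3) = mex{0} = 1
g(4) = mex{1} = 0
g(5) = mex{1} = 0
g(6) = mex{0} = 1
g(7) = mex{0} = 1
g(8) = mex{0,1} = 2
g(9) = mex{1} = 0
So g(9) = 0.
Heap D is a plain Nim heap of size 4, so its Grundy value is 4.
The value of a disjunctive sum is the nim-sum of the parts.
Combined value = 17 XOR 17 XOR 0 XOR 4 = 4.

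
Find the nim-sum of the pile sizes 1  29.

Compute the nim-sum pairwise:
1 ^ 29 = 28

28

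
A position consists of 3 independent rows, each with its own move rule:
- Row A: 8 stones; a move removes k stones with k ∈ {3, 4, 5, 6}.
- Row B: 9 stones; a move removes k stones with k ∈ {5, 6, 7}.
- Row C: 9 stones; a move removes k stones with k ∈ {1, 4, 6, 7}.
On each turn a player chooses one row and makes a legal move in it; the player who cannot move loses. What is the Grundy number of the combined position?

1

For row A, compute g(0), g(1), … with moves {3, 4, 5, 6}:
g(0) = mex{} = 0
g(1) = mex{} = 0
g(2) = mex{} = 0
g(3) = mex{0} = 1
g(4) = mex{0} = 1
g(5) = mex{0} = 1
g(6) = mex{0,1} = 2
g(7) = mex{0,1} = 2
g(8) = mex{0,1} = 2
So g(8) = 2.
For row B, compute g(0), g(1), … with moves {5, 6, 7}:
g(0) = mex{} = 0
g(1) = mex{} = 0
g(2) = mex{} = 0
g(3) = mex{} = 0
g(4) = mex{} = 0
g(5) = mex{0} = 1
g(6) = mex{0} = 1
g(7) = mex{0} = 1
g(8) = mex{0} = 1
g(9) = mex{0} = 1
So g(9) = 1.
For row C, compute g(0), g(1), … with moves {1, 4, 6, 7}:
k:     0  1  2  3  4  5  6  7  8  9
g(k):  0  1  0  1  2  0  1  2  3  2
So g(9) = 2.
By the Sprague-Grundy theorem, the Grundy value of a sum of independent games is the XOR of the component values.
Combined value = 2 ⊕ 1 ⊕ 2 = 1.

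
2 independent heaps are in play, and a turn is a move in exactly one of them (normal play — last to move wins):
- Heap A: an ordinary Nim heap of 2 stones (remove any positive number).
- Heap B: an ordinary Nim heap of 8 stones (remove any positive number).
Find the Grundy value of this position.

10

Heap A is a plain Nim heap of size 2, so its Grundy value is 2.
Heap B is a plain Nim heap of size 8, so its Grundy value is 8.
The value of a disjunctive sum is the nim-sum of the parts.
Combined value = 2 ⊕ 8 = 10.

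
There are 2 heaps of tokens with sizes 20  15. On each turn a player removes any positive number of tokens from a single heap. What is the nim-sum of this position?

Write each in binary and XOR column by column:
  10100  (20)
  01111  (15)
  -----
  11011  (27)

27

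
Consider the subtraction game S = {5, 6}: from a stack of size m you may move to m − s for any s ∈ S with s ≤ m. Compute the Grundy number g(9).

1

Compute g(0), g(1), … for moves {5, 6}:
k:     0  1  2  3  4  5  6  7  8  9
g(k):  0  0  0  0  0  1  1  1  1  1
So g(9) = 1.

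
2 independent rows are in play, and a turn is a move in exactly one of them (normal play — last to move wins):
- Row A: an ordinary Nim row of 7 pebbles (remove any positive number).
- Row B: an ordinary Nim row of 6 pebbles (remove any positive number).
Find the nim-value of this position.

1

Row A is a plain Nim row of size 7, so its Grundy value is 7.
Row B is a plain Nim row of size 6, so its Grundy value is 6.
The value of a disjunctive sum is the nim-sum of the parts.
Combined value = 7 XOR 6 = 1.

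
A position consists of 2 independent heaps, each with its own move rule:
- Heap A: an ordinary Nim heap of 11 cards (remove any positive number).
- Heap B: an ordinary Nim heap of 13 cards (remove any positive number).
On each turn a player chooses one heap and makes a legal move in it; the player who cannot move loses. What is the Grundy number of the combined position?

Heap A is a plain Nim heap of size 11, so its Grundy value is 11.
Heap B is a plain Nim heap of size 13, so its Grundy value is 13.
By the Sprague-Grundy theorem, the Grundy value of a sum of independent games is the XOR of the component values.
Combined value = 11 XOR 13 = 6.

6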